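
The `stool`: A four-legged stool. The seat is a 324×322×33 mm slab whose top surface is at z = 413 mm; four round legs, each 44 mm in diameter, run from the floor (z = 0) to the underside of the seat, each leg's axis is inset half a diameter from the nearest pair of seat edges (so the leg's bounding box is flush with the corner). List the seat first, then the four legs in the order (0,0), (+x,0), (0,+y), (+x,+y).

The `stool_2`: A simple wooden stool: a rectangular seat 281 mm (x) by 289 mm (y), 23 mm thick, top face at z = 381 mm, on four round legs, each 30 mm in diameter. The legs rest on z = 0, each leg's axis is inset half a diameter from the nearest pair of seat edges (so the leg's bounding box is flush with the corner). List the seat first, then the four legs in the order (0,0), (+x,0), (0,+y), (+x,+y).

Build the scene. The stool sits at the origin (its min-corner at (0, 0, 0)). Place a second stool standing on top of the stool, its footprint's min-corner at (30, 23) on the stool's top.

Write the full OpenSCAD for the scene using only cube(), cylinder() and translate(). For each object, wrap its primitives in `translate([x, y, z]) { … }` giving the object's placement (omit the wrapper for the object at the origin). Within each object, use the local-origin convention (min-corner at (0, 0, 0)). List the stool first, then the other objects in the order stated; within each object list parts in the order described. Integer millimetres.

translate([0, 0, 380]) cube([324, 322, 33]);
translate([22, 22, 0]) cylinder(h = 380, r = 22);
translate([302, 22, 0]) cylinder(h = 380, r = 22);
translate([22, 300, 0]) cylinder(h = 380, r = 22);
translate([302, 300, 0]) cylinder(h = 380, r = 22);
translate([30, 23, 413]) {
  translate([0, 0, 358]) cube([281, 289, 23]);
  translate([15, 15, 0]) cylinder(h = 358, r = 15);
  translate([266, 15, 0]) cylinder(h = 358, r = 15);
  translate([15, 274, 0]) cylinder(h = 358, r = 15);
  translate([266, 274, 0]) cylinder(h = 358, r = 15);
}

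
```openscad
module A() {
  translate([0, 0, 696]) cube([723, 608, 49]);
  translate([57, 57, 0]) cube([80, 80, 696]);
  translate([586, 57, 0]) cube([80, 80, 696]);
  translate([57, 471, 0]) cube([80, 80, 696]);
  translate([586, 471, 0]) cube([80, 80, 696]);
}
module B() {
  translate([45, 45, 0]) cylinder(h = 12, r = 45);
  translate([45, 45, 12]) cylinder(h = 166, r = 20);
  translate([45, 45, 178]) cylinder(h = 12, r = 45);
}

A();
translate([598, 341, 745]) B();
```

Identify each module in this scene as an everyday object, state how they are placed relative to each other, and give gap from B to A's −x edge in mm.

The spool's min-x is at 598; the table's min-x is 0; gap = 598 mm.

A is a table. B is a spool. The spool is on top of the table. The gap from the spool to the table's −x edge is 598 mm.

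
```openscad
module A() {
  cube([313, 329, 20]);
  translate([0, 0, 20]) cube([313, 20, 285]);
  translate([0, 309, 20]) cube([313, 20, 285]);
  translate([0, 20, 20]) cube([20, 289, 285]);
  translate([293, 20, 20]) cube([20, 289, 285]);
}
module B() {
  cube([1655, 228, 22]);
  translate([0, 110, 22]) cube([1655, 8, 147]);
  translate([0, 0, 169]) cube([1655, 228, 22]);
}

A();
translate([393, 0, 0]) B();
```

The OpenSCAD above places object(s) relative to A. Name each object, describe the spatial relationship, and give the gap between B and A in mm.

A is an open box. B is an I-beam. The I-beam is on the floor beside the open box on its +x side. The gap between the I-beam and the open box is 80 mm.

The I-beam's nearest face is 80 mm from the open box's +x face.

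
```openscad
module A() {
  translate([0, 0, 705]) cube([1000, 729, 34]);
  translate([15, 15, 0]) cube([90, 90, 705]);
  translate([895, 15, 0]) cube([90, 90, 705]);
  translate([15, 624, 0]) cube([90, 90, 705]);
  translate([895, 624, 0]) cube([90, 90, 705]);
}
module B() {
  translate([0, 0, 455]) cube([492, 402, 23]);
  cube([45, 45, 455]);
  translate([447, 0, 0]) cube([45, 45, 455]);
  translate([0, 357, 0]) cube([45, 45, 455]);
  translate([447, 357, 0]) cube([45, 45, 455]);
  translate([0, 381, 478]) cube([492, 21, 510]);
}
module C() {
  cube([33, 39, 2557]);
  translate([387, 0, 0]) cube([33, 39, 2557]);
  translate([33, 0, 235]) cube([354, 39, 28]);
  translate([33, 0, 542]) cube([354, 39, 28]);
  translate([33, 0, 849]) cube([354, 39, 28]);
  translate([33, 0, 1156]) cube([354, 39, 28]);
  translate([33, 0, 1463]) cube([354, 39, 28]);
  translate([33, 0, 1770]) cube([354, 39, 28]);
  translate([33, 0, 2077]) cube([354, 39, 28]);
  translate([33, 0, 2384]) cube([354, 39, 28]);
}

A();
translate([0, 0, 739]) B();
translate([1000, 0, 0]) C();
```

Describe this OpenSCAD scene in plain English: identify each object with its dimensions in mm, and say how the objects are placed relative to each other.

A is a rectangular dining table. The top is 1000×729×34 mm with its upper surface at z = 739 mm. It stands on four 90×90 mm square legs, each inset 15 mm from the nearest pair of top edges, running from the floor to the underside of the top.

B is a chair. The seat is a 492×402×23 mm slab with its top at z = 478 mm, on four 45×45 mm corner legs (flush with the seat edges, standing on z = 0). A flat backrest 21 mm thick, 510 mm tall, spans the full seat width and rises from the seat top along its +y edge, rear face flush with the rear of the seat.

C is a straight ladder. Two 33×39 mm vertical rails, 2557 mm tall, stand 420 mm apart (outside-to-outside) with their front faces coplanar on the −y side. 8 rungs, each 39 mm deep and 28 mm tall, span between the inner faces of the rails, front faces flush with the rails. The lowest rung's underside is at z = 235 mm and rungs are spaced 307 mm apart (underside to underside).

The chair is on top of the table. The ladder is against the table's +x side, with their −y faces flush.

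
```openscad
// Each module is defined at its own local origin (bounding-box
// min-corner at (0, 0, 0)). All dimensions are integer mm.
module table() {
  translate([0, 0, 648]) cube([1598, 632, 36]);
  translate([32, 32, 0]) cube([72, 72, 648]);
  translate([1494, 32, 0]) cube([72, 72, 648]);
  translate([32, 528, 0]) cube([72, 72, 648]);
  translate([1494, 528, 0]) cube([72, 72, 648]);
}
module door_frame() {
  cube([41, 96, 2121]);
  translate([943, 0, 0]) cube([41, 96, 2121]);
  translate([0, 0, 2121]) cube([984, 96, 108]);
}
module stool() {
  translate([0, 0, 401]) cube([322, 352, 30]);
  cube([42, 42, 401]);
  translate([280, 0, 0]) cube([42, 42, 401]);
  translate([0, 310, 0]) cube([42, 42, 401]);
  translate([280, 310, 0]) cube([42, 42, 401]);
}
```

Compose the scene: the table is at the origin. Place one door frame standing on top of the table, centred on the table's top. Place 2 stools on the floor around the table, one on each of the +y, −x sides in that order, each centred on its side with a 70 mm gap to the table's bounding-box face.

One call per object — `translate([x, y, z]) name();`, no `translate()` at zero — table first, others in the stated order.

table();
translate([307, 268, 684]) door_frame();
translate([638, 702, 0]) stool();
translate([-392, 140, 0]) stool();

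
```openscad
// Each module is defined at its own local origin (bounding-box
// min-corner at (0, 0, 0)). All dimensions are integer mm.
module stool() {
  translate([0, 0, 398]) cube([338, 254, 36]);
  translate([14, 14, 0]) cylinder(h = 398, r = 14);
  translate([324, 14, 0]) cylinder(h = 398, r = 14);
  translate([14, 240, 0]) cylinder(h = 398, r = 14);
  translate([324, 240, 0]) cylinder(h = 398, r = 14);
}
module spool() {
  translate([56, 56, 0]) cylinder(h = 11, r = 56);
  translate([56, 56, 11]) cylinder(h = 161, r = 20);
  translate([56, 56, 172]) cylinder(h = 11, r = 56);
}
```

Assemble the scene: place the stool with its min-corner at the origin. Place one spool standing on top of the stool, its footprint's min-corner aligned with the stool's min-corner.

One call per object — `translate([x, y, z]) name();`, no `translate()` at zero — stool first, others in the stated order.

stool();
translate([0, 0, 434]) spool();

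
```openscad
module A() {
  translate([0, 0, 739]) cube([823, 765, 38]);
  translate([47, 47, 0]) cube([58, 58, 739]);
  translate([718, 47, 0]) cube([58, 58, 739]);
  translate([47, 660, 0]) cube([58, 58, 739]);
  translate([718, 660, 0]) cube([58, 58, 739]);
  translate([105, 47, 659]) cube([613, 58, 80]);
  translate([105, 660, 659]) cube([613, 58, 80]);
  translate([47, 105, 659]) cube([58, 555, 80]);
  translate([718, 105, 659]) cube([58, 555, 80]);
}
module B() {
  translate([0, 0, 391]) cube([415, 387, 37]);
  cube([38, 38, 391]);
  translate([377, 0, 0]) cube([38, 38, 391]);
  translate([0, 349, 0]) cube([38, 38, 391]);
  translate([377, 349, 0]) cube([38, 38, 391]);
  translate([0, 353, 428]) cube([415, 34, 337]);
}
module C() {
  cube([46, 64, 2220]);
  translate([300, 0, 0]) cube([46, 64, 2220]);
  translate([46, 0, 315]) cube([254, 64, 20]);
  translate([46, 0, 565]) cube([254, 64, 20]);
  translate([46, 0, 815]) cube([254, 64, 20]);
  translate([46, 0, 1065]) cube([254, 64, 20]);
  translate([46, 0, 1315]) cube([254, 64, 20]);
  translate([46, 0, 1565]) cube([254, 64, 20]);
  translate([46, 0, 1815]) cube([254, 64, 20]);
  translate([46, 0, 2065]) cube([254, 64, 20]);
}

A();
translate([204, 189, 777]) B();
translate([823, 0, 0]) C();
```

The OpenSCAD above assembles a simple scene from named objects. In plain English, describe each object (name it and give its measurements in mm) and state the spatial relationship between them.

A is a table with a 823×765 mm rectangular top, 38 mm thick, top surface at z = 777 mm, supported by four 58×58 mm square legs, each inset 47 mm from the nearest pair of top edges, running from the floor. Four apron rails, 58 mm thick and 80 mm tall, run between adjacent legs with their top edges flush with the underside of the top and their outer faces flush with the legs' outer faces.

B is a chair. The seat is a 415×387×37 mm slab with its top at z = 428 mm, on four 38×38 mm corner legs (flush with the seat edges, standing on z = 0). A flat backrest 34 mm thick, 337 mm tall, spans the full seat width and rises from the seat top along its +y edge, rear face flush with the rear of the seat.

C is a straight ladder. Two 46×64 mm vertical rails, 2220 mm tall, stand 346 mm apart (outside-to-outside) with their front faces coplanar on the −y side. 8 rungs, each 64 mm deep and 20 mm tall, span between the inner faces of the rails, front faces flush with the rails. The lowest rung's underside is at z = 315 mm and rungs are spaced 250 mm apart (underside to underside).

The chair is on top of the table, centred. The ladder is against the table's +x side, with their −y faces flush.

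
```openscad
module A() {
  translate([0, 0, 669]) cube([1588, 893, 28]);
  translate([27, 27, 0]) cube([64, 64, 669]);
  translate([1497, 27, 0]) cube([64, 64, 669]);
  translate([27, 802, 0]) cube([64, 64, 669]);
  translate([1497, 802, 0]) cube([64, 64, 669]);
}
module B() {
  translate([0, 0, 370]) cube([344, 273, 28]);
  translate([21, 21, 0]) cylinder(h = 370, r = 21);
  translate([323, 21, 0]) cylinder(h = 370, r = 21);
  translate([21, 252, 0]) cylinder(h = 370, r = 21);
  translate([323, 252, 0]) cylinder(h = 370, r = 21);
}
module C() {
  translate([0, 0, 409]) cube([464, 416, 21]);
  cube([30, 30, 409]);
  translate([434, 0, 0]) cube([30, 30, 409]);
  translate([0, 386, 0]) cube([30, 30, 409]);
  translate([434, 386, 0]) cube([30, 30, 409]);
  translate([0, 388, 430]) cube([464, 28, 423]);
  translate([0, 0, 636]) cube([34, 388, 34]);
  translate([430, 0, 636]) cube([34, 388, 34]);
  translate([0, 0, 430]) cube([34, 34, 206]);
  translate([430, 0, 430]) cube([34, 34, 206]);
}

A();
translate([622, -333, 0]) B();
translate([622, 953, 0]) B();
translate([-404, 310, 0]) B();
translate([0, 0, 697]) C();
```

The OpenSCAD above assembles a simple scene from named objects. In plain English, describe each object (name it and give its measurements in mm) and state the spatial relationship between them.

A is a table with a 1588×893 mm rectangular top, 28 mm thick, top surface at z = 697 mm, supported by four 64×64 mm square legs, each inset 27 mm from the nearest pair of top edges, running from the floor.

B is a four-legged stool. The seat is a 344×273×28 mm slab whose top surface is at z = 398 mm; four round legs, each 42 mm in diameter, run from the floor (z = 0) to the underside of the seat, each leg's axis is inset half a diameter from the nearest pair of seat edges (so the leg's bounding box is flush with the corner).

C is a chair: 464×416 mm seat, 21 mm thick, top at z = 430 mm, on four 30 mm square corner legs flush with the seat edges. A 28 mm thick backrest slab spans the full seat width, extending 423 mm above the seat top, its back face flush with the seat's +y edge. Two armrests of 34×34 mm section run along each side from the seat's front edge to the front of the backrest, top faces 240 mm above the seat top and outer faces flush with the seat's x-edges; a 34×34 mm post under the front of each armrest stands on the seat at the front corner.

Three stools sit around the table at the −y, +y, −x sides. The chair is on top of the table.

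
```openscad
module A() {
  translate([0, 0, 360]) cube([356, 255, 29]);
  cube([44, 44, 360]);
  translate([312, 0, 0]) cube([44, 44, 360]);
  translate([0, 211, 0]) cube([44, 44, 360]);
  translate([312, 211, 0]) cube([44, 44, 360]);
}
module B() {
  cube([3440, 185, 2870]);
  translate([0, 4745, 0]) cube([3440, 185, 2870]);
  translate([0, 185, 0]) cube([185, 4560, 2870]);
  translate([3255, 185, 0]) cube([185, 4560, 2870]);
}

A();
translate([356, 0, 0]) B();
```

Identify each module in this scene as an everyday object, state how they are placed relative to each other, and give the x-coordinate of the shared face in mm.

The stool's +x face and the house frame's −x face are both at x = 356 mm.

A is a stool. B is a house frame. The house frame is against the stool's +x side, with their −y faces flush. The x-coordinate of the shared face is 356 mm.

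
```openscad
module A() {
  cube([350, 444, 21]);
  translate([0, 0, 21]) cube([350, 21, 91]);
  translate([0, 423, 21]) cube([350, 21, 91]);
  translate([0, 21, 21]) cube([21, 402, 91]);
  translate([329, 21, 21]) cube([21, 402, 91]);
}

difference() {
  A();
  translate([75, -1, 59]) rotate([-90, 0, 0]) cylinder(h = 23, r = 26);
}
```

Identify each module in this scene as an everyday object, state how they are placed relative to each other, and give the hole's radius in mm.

The subtracted cylinder has r = 26 mm.

A is an open box. The open box has a circular hole through its front wall. The hole's radius is 26 mm.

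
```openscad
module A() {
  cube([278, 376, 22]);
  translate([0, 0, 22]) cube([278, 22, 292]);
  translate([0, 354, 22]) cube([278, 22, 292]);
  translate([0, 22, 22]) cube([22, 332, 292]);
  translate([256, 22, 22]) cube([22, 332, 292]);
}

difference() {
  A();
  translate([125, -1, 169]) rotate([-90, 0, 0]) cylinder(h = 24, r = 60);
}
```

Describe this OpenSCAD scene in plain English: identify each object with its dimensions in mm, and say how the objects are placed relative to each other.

A is an open-topped rectangular box: outside dimensions 278×376×314 mm, with a uniform wall and base thickness of 22 mm. The base is a full 278×376 slab on the floor; four walls sit on top of the base. The front and back walls (the −y and +y sides) span the full width; the two side walls fit between them.

The open box has a circular hole of radius 60 mm through its front wall, centred at (x = 125, z = 169).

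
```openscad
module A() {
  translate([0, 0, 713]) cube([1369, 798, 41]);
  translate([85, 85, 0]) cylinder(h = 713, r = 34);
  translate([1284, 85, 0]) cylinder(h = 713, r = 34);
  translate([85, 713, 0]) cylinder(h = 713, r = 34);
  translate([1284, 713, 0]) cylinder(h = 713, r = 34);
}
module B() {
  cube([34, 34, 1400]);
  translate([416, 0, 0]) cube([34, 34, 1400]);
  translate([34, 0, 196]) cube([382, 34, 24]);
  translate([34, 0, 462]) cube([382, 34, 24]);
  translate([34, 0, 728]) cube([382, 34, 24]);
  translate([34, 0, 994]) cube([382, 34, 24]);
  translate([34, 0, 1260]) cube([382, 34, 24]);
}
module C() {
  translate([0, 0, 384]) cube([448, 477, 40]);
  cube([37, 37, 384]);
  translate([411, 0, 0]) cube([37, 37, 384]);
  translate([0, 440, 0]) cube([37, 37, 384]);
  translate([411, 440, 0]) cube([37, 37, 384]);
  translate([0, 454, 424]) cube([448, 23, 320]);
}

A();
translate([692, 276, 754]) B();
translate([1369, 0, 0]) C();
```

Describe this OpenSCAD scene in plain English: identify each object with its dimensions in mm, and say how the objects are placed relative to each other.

A is a table: top 1369 mm (x) × 798 mm (y), 41 mm thick, upper face at z = 754 mm, on four round legs of 68 mm diameter, each leg's bounding box inset 51 mm from the nearest pair of top edges, running from z = 0 to the bottom of the top.

B is a wooden ladder with two side rails of 34×34 mm section and 1400 mm height, set 450 mm apart overall. Between them run 5 rectangular rungs (34 mm deep, 24 mm thick), front faces flush with the rails' −y face. The bottom of the first rung is 196 mm above the floor and each subsequent rung is 266 mm higher than the one below.

C is a chair. The seat is a 448×477×40 mm slab with its top at z = 424 mm, on four 37×37 mm corner legs (flush with the seat edges, standing on z = 0). A flat backrest 23 mm thick, 320 mm tall, spans the full seat width and rises from the seat top along its +y edge, rear face flush with the rear of the seat.

The ladder is on top of the table. The chair is against the table's +x side, with their −y faces flush.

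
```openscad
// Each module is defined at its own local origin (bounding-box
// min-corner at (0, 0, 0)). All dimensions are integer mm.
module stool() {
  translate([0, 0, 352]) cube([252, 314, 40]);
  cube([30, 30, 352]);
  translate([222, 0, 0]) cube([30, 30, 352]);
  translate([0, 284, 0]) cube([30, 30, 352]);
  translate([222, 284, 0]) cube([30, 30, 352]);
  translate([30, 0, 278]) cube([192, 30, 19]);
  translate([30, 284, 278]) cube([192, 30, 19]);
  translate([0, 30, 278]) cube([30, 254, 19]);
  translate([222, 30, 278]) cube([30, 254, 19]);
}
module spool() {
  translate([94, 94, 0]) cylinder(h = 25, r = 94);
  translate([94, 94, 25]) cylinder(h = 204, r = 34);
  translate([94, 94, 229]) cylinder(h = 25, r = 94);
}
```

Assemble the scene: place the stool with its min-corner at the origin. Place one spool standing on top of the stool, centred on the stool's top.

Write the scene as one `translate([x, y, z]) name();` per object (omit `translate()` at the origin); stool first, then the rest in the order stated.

stool();
translate([32, 63, 392]) spool();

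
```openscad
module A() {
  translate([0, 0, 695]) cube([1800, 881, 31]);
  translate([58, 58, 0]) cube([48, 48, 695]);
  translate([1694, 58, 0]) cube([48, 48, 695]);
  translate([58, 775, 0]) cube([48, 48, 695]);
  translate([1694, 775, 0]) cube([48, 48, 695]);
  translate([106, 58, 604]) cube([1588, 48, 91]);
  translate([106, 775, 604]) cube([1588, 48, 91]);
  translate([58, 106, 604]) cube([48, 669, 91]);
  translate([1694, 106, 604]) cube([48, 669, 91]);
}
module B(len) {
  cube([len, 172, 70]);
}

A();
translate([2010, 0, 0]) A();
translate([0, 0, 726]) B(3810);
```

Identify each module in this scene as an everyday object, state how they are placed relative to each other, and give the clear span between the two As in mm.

Second table starts at x = 2010; first ends at x = 1800; clear span = 2010 − 1800 = 210 mm.

A is a table. B is a beam. A beam spans the tops of two tables. The clear span between the two tables is 210 mm.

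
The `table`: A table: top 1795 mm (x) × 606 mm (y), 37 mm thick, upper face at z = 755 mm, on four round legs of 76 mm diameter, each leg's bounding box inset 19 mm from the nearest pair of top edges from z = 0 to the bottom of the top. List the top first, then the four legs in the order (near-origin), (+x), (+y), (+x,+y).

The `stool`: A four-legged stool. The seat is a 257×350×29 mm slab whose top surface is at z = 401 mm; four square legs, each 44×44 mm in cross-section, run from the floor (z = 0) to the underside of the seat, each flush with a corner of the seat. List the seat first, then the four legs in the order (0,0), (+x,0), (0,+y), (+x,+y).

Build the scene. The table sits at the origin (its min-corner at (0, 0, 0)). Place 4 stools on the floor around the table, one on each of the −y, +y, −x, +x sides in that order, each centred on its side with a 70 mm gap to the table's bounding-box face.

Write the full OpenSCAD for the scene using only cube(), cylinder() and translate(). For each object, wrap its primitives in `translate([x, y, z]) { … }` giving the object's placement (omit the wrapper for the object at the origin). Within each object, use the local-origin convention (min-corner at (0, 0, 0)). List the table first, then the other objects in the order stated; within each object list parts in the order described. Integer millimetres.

translate([0, 0, 718]) cube([1795, 606, 37]);
translate([57, 57, 0]) cylinder(h = 718, r = 38);
translate([1738, 57, 0]) cylinder(h = 718, r = 38);
translate([57, 549, 0]) cylinder(h = 718, r = 38);
translate([1738, 549, 0]) cylinder(h = 718, r = 38);
translate([769, -420, 0]) {
  translate([0, 0, 372]) cube([257, 350, 29]);
  cube([44, 44, 372]);
  translate([213, 0, 0]) cube([44, 44, 372]);
  translate([0, 306, 0]) cube([44, 44, 372]);
  translate([213, 306, 0]) cube([44, 44, 372]);
}
translate([769, 676, 0]) {
  translate([0, 0, 372]) cube([257, 350, 29]);
  cube([44, 44, 372]);
  translate([213, 0, 0]) cube([44, 44, 372]);
  translate([0, 306, 0]) cube([44, 44, 372]);
  translate([213, 306, 0]) cube([44, 44, 372]);
}
translate([-327, 128, 0]) {
  translate([0, 0, 372]) cube([257, 350, 29]);
  cube([44, 44, 372]);
  translate([213, 0, 0]) cube([44, 44, 372]);
  translate([0, 306, 0]) cube([44, 44, 372]);
  translate([213, 306, 0]) cube([44, 44, 372]);
}
translate([1865, 128, 0]) {
  translate([0, 0, 372]) cube([257, 350, 29]);
  cube([44, 44, 372]);
  translate([213, 0, 0]) cube([44, 44, 372]);
  translate([0, 306, 0]) cube([44, 44, 372]);
  translate([213, 306, 0]) cube([44, 44, 372]);
}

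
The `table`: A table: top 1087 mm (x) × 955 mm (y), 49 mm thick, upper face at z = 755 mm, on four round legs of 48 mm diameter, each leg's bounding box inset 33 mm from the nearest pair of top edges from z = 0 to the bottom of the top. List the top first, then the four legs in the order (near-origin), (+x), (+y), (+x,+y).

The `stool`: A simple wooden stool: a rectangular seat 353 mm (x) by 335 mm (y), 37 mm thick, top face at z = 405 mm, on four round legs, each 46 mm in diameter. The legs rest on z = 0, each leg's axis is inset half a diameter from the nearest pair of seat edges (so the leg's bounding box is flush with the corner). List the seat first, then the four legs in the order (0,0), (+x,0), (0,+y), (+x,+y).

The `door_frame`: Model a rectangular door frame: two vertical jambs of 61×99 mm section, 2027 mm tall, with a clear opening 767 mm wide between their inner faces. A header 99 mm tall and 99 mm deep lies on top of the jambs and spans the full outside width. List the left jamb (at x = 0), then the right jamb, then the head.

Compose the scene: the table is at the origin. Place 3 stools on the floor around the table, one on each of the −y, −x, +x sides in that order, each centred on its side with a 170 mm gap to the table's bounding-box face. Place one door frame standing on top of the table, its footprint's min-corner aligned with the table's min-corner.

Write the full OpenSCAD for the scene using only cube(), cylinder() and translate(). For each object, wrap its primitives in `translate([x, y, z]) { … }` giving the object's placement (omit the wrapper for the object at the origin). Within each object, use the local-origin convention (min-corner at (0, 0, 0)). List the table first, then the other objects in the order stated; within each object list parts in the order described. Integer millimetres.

translate([0, 0, 706]) cube([1087, 955, 49]);
translate([57, 57, 0]) cylinder(h = 706, r = 24);
translate([1030, 57, 0]) cylinder(h = 706, r = 24);
translate([57, 898, 0]) cylinder(h = 706, r = 24);
translate([1030, 898, 0]) cylinder(h = 706, r = 24);
translate([367, -505, 0]) {
  translate([0, 0, 368]) cube([353, 335, 37]);
  translate([23, 23, 0]) cylinder(h = 368, r = 23);
  translate([330, 23, 0]) cylinder(h = 368, r = 23);
  translate([23, 312, 0]) cylinder(h = 368, r = 23);
  translate([330, 312, 0]) cylinder(h = 368, r = 23);
}
translate([-523, 310, 0]) {
  translate([0, 0, 368]) cube([353, 335, 37]);
  translate([23, 23, 0]) cylinder(h = 368, r = 23);
  translate([330, 23, 0]) cylinder(h = 368, r = 23);
  translate([23, 312, 0]) cylinder(h = 368, r = 23);
  translate([330, 312, 0]) cylinder(h = 368, r = 23);
}
translate([1257, 310, 0]) {
  translate([0, 0, 368]) cube([353, 335, 37]);
  translate([23, 23, 0]) cylinder(h = 368, r = 23);
  translate([330, 23, 0]) cylinder(h = 368, r = 23);
  translate([23, 312, 0]) cylinder(h = 368, r = 23);
  translate([330, 312, 0]) cylinder(h = 368, r = 23);
}
translate([0, 0, 755]) {
  cube([61, 99, 2027]);
  translate([828, 0, 0]) cube([61, 99, 2027]);
  translate([0, 0, 2027]) cube([889, 99, 99]);
}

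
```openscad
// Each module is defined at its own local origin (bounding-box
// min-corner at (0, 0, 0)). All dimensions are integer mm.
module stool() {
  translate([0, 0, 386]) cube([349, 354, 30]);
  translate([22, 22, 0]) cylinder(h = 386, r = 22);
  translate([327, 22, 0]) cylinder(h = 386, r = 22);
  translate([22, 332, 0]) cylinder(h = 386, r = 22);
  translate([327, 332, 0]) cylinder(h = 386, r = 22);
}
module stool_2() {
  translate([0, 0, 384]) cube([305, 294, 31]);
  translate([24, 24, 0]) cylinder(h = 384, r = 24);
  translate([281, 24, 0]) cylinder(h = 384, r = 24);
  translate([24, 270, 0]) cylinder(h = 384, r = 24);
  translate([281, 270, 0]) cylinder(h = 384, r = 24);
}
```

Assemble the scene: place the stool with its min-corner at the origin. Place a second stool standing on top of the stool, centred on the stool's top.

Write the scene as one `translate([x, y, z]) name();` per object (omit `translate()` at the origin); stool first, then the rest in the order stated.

stool();
translate([22, 30, 416]) stool_2();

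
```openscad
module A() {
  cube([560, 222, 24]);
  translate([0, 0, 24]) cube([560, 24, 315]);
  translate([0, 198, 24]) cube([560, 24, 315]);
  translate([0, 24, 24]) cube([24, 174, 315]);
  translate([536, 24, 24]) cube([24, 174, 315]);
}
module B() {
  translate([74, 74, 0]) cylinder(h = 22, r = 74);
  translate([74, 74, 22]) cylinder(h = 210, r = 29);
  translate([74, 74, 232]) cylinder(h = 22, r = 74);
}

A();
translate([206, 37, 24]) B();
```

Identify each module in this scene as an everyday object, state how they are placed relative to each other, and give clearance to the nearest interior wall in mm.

Clearances: x = 182, y = 13; minimum 13 mm.

A is an open box. B is a spool. The spool sits inside the open box, centred. The clearance to the nearest interior wall is 13 mm.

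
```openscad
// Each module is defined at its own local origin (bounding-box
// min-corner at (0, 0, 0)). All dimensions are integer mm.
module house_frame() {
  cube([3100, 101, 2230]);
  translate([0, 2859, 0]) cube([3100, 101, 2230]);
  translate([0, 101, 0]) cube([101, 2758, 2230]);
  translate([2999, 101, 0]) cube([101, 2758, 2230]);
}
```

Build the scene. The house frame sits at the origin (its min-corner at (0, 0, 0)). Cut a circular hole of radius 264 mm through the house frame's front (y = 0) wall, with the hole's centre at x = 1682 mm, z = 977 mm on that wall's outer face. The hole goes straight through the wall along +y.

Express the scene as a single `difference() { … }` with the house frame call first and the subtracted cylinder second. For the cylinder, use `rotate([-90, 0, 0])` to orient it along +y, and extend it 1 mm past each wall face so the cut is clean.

difference() {
  house_frame();
  translate([1682, -1, 977]) rotate([-90, 0, 0]) cylinder(h = 103, r = 264);
}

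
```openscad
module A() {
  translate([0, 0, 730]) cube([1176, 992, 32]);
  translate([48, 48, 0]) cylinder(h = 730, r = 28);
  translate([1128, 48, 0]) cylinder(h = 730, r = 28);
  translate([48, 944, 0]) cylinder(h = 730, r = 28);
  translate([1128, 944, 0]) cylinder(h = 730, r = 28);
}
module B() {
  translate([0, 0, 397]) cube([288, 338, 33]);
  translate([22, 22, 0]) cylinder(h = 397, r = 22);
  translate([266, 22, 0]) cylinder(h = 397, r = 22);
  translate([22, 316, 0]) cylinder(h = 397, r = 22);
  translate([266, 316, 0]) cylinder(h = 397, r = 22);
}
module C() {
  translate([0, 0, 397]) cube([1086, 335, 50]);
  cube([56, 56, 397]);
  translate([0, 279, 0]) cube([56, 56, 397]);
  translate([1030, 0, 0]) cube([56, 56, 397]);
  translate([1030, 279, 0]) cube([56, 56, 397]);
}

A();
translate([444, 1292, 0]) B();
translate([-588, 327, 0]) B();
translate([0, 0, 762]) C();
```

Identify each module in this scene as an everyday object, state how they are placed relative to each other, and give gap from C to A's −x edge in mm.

A is a table. B is a stool. C is a bench. Two stools sit around the table at the +y, −x sides. The bench is on top of the table. The gap from the bench to the table's −x edge is 0 mm.

The bench's min-x is at 0; the table's min-x is 0; gap = 0 mm.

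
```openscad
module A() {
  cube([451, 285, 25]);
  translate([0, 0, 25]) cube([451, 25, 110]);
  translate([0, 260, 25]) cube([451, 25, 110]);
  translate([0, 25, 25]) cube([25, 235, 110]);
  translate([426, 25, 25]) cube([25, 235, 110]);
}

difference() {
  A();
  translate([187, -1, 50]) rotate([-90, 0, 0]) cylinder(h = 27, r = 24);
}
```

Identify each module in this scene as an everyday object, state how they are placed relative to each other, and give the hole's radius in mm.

A is an open box. The open box has a circular hole through its front wall. The hole's radius is 24 mm.

The subtracted cylinder has r = 24 mm.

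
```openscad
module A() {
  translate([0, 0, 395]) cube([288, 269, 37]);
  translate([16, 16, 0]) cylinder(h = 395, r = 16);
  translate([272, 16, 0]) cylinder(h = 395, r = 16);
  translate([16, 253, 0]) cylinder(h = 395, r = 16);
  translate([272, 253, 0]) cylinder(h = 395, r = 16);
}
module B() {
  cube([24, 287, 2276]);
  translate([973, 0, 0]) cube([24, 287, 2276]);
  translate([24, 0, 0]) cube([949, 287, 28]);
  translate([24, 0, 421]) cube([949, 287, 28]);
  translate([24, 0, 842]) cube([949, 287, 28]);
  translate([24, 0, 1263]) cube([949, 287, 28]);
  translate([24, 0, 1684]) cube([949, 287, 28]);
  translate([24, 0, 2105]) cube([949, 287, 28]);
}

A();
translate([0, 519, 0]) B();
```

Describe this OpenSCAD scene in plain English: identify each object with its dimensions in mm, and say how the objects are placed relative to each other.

A is a four-legged stool. The seat is a 288×269×37 mm slab whose top surface is at z = 432 mm; four round legs, each 32 mm in diameter, run from the floor (z = 0) to the underside of the seat, each leg's axis is inset half a diameter from the nearest pair of seat edges (so the leg's bounding box is flush with the corner).

B is a bookshelf 997 mm wide overall, 287 mm deep and 2276 mm tall. The two sides are 24 mm thick vertical panels. 6 horizontal shelves of 28 mm thickness span between the inner faces of the sides; the lowest shelf sits on the floor and shelves are stacked with a clear vertical gap of 393 mm between each pair.

The bookshelf is on the floor beside the stool on its +y side.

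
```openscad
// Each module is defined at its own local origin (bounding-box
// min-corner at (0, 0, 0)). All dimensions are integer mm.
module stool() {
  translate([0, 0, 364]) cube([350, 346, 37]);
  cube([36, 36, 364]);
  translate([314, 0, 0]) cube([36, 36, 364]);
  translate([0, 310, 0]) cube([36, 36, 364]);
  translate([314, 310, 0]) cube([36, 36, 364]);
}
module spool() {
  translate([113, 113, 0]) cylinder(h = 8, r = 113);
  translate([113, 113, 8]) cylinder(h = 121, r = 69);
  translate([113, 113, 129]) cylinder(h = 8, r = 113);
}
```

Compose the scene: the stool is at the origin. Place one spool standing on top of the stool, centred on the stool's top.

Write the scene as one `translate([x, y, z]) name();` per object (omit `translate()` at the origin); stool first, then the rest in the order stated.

stool();
translate([62, 60, 401]) spool();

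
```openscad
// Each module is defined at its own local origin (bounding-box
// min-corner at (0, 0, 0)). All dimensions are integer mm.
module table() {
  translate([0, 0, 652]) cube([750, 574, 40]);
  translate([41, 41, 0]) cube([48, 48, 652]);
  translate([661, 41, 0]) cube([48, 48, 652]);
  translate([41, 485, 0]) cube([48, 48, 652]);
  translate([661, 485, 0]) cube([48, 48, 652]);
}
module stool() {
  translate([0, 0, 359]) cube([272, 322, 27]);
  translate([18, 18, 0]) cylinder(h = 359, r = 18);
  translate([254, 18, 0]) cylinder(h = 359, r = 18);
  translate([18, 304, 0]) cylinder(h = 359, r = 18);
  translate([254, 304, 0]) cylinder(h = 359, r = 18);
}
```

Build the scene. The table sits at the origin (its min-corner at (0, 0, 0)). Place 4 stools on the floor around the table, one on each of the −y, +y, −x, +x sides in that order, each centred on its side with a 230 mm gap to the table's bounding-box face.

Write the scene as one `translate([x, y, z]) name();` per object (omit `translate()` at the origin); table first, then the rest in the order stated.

table();
translate([239, -552, 0]) stool();
translate([239, 804, 0]) stool();
translate([-502, 126, 0]) stool();
translate([980, 126, 0]) stool();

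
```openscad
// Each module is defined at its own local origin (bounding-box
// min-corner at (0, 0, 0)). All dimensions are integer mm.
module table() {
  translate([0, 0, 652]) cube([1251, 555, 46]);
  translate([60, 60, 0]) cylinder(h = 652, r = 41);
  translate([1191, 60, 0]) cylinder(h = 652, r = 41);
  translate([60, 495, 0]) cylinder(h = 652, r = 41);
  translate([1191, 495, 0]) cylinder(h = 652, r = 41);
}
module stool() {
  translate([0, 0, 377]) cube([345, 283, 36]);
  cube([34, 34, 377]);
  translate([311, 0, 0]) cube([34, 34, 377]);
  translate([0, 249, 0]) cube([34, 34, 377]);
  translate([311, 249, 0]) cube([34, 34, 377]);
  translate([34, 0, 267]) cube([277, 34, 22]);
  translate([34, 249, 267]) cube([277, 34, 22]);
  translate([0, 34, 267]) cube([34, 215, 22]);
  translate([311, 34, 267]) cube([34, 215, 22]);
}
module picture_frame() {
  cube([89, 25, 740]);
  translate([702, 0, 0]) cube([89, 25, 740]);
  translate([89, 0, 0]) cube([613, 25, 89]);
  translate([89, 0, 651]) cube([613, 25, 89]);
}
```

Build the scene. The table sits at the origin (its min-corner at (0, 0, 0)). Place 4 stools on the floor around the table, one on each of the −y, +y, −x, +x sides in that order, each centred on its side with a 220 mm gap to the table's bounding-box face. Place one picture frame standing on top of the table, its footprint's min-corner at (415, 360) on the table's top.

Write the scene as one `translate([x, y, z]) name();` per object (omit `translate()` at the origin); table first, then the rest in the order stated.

table();
translate([453, -503, 0]) stool();
translate([453, 775, 0]) stool();
translate([-565, 136, 0]) stool();
translate([1471, 136, 0]) stool();
translate([415, 360, 698]) picture_frame();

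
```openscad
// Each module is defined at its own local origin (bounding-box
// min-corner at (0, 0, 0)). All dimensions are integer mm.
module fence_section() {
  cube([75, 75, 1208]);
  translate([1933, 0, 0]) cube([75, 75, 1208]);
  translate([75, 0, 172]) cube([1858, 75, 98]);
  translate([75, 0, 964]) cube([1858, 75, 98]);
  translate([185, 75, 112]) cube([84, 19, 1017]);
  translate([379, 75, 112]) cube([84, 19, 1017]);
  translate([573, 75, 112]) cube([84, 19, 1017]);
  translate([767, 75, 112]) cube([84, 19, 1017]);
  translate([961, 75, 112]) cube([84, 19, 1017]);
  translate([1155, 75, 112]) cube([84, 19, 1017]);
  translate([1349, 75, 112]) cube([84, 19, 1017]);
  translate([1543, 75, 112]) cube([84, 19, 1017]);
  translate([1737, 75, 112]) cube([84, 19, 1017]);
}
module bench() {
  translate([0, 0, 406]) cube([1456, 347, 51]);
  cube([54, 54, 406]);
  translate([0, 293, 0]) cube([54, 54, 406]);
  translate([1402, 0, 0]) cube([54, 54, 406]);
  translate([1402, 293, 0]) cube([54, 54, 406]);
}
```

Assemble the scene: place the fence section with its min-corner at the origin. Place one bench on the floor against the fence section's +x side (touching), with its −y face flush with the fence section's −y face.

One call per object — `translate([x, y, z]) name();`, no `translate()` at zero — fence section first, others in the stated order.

fence_section();
translate([2008, 0, 0]) bench();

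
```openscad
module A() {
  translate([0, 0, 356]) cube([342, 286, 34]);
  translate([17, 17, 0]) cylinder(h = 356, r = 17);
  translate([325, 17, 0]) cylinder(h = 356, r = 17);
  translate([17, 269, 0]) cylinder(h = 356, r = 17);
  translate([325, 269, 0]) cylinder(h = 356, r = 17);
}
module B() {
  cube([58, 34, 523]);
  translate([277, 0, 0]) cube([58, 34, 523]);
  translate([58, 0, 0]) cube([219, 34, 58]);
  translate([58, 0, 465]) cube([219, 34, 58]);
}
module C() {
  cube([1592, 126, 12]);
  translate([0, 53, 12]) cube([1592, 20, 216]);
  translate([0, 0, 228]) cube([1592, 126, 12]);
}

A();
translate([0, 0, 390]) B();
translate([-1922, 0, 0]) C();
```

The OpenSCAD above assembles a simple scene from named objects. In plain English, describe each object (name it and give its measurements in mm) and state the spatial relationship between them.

A is a four-legged stool. The seat is 342×286 mm, 34 mm thick, top at z = 390 mm. It stands on four round legs, each 34 mm in diameter, from z = 0 to the seat underside, each leg's axis is inset half a diameter from the nearest pair of seat edges (so the leg's bounding box is flush with the corner).

B is a picture frame with a 219×407 mm rectangular opening (x by z) and a uniform 58 mm border on every side. Frame depth is 34 mm along y. It is built from two vertical stiles running the full outside height and two horizontal rails spanning the gap between the stiles.

C is an I-beam lying along x, 1592 mm long. Overall section height 240 mm. Two flanges 126 mm wide (y) and 12 mm thick, one on the floor and one at the top; a web 20 mm thick runs between them, centred on the flange width.

The picture frame is on top of the stool. The I-beam is on the floor beside the stool on its −x side.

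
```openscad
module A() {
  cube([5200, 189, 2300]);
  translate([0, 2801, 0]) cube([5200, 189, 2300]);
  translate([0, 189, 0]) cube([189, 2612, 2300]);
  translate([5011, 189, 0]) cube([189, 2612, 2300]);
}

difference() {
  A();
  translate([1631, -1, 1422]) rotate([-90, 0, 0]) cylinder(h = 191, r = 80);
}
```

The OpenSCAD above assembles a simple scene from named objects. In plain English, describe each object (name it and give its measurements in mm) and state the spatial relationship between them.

A is a box-shaped house frame (walls only): outside footprint 5200×2990 mm, wall height 2300 mm, wall thickness 189 mm. The two y-facing walls run the full x-width; the two x-facing walls fit between the inner faces of the y-facing walls.

The house frame has a circular hole of radius 80 mm through its front wall, centred at (x = 1631, z = 1422).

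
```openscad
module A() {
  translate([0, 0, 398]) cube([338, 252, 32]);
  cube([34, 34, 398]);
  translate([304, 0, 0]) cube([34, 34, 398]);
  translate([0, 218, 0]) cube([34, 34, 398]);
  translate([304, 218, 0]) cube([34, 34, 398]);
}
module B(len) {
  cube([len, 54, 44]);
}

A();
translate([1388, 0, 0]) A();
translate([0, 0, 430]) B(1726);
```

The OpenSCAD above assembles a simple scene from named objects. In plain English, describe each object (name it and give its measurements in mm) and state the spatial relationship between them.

A is a simple wooden stool: a rectangular seat 338 mm (x) by 252 mm (y), 32 mm thick, top face at z = 430 mm, on four square legs, each 34×34 mm in cross-section. The legs rest on z = 0, each flush with a corner of the seat.

B is a rectangular beam 1726 mm long (x), 54 mm deep (y), 44 mm thick (z).

The beam spans the tops of two stools placed 1050 mm apart, resting at z = 430 mm.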